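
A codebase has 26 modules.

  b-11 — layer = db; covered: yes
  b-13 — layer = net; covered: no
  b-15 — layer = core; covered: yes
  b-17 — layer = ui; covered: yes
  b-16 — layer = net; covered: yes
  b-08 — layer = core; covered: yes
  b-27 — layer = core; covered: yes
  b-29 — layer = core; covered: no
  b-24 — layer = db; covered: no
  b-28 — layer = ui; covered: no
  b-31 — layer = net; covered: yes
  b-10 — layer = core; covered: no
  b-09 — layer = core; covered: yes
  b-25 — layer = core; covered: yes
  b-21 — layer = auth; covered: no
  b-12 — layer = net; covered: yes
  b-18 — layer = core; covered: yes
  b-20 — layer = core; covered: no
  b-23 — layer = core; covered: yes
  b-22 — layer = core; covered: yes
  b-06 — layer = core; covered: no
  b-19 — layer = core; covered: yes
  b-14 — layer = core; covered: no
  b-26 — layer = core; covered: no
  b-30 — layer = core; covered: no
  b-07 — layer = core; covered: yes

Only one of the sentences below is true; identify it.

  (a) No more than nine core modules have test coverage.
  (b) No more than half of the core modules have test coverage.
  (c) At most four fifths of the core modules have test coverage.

(c)

|A| = 17, |A ∩ B| = 10, |A ∖ B| = 7.
(a) requires |A ∩ B| ≤ 9: false.
(b) requires |A ∩ B| ≤ |A ∖ B|: false.
(c) requires |A ∩ B| / |A| ≤ 4/5: true.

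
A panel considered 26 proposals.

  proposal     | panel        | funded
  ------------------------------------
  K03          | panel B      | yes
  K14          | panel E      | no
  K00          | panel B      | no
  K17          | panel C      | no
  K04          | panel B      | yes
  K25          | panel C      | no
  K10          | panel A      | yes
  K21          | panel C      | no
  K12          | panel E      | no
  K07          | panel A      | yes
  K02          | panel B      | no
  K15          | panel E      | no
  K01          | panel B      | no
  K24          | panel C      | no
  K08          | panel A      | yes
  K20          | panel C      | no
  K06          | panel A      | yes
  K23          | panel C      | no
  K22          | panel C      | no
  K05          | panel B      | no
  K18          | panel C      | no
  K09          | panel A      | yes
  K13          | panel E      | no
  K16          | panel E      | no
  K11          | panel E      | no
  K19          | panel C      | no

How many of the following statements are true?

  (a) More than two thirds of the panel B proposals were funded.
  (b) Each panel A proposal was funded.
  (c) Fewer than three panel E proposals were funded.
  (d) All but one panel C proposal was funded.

2

(a) panel B: |A| = 6, |A ∩ B| = 2; needs |A ∩ B| / |A| > 2/3 — false.
(b) panel A: |A| = 5, |A ∩ B| = 5; needs A ⊆ B, i.e. every element of A is in B (|A ∖ B| = 0) — true.
(c) panel E: |A| = 6, |A ∩ B| = 0; needs |A ∩ B| < 3 — true.
(d) panel C: |A| = 9, |A ∩ B| = 0; needs |A ∖ B| = 1 — false.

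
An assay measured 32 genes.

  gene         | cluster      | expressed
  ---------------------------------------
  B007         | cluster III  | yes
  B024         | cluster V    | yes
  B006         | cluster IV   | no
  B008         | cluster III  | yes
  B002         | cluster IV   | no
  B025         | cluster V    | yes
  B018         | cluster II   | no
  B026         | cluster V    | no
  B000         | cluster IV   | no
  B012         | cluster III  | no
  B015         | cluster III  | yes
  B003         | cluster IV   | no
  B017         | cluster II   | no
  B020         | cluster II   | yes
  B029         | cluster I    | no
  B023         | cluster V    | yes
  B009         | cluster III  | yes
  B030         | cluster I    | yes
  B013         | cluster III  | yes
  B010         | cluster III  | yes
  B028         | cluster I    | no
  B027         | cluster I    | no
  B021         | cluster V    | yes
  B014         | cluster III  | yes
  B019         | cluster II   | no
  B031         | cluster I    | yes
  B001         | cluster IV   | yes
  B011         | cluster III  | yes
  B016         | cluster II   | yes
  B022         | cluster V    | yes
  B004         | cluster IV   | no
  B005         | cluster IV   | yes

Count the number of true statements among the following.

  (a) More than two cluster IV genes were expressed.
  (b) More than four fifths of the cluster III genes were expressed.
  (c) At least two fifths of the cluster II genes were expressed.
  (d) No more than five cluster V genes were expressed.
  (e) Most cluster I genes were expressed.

(a) cluster IV: |A| = 7, |A ∩ B| = 2; needs |A ∩ B| > 2 — false.
(b) cluster III: |A| = 9, |A ∩ B| = 8; needs |A ∩ B| / |A| > 4/5 — true.
(c) cluster II: |A| = 5, |A ∩ B| = 2; needs |A ∩ B| / |A| ≥ 2/5 — true.
(d) cluster V: |A| = 6, |A ∩ B| = 5; needs |A ∩ B| ≤ 5 — true.
(e) cluster I: |A| = 5, |A ∩ B| = 2; needs |A ∩ B| > |A ∖ B| — false.

3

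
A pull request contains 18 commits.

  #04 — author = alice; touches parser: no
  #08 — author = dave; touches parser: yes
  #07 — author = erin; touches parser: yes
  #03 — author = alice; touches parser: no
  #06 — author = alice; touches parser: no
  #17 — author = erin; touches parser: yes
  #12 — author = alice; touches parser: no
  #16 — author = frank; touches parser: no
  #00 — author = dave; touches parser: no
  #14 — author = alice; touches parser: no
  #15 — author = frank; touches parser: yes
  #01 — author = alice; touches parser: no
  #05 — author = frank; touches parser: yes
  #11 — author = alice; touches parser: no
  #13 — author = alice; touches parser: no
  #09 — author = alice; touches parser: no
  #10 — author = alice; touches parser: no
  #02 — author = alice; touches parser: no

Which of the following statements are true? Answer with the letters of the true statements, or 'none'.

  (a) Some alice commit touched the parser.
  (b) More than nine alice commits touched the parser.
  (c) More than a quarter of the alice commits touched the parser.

|A| = 11, |A ∩ B| = 0, |A ∖ B| = 11.
(a) A ∩ B ≠ ∅ (|A ∩ B| ≥ 1): fails.
(b) |A ∩ B| > 9: fails.
(c) |A ∩ B| / |A| > 1/4: fails.

none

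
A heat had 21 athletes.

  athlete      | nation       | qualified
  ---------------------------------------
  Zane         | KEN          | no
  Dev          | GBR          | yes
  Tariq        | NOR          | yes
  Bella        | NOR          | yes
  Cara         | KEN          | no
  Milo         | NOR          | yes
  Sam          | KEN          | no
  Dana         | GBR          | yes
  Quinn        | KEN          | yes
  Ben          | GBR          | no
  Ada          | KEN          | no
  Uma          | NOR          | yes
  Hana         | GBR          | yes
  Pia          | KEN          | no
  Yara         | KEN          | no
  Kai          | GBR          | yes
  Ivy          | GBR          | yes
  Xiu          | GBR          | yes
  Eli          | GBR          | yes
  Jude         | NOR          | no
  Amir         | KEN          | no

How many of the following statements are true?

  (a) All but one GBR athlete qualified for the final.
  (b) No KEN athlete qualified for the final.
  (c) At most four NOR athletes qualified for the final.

2

(a) GBR: |A| = 8, |A ∩ B| = 7; needs |A ∖ B| = 1 — true.
(b) KEN: |A| = 8, |A ∩ B| = 1; needs A ∩ B = ∅ (|A ∩ B| = 0) — false.
(c) NOR: |A| = 5, |A ∩ B| = 4; needs |A ∩ B| ≤ 4 — true.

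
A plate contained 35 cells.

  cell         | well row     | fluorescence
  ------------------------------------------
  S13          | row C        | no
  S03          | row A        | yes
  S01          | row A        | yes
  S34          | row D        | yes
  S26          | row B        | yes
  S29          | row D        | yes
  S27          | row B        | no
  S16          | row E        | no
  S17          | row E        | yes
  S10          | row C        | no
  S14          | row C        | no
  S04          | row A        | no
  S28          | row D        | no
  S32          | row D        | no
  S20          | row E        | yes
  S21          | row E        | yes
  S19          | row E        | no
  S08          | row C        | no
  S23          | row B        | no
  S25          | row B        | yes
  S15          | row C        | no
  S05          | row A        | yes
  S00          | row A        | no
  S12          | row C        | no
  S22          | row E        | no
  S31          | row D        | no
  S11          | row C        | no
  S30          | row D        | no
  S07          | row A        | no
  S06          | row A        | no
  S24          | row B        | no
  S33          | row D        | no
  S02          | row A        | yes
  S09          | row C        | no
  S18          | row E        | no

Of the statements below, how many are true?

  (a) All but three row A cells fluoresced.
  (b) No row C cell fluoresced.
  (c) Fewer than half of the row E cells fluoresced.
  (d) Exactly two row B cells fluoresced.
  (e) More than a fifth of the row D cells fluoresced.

(a) row A: |A| = 8, |A ∩ B| = 4; needs |A ∖ B| = 3 — false.
(b) row C: |A| = 8, |A ∩ B| = 0; needs A ∩ B = ∅ (|A ∩ B| = 0) — true.
(c) row E: |A| = 7, |A ∩ B| = 3; needs |A ∩ B| < |A ∖ B| — true.
(d) row B: |A| = 5, |A ∩ B| = 2; needs |A ∩ B| = 2 — true.
(e) row D: |A| = 7, |A ∩ B| = 2; needs |A ∩ B| / |A| > 1/5 — true.

4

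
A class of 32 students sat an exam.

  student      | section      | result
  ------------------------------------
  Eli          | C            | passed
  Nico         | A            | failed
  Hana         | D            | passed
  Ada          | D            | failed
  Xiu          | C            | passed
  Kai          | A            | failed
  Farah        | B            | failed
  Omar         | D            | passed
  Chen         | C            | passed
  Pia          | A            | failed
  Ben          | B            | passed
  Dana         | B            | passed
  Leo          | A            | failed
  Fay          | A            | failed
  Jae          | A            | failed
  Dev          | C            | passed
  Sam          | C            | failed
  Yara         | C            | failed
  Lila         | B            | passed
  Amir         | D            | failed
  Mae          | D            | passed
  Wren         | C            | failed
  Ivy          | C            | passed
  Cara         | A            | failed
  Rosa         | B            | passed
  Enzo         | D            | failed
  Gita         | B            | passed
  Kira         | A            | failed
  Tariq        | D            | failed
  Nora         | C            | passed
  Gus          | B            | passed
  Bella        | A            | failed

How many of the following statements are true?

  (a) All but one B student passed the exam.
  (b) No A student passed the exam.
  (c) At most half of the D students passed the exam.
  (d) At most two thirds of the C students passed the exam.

4

(a) B: |A| = 7, |A ∩ B| = 6; needs |A ∖ B| = 1 — true.
(b) A: |A| = 9, |A ∩ B| = 0; needs A ∩ B = ∅ (|A ∩ B| = 0) — true.
(c) D: |A| = 7, |A ∩ B| = 3; needs |A ∩ B| ≤ |A ∖ B| — true.
(d) C: |A| = 9, |A ∩ B| = 6; needs |A ∩ B| / |A| ≤ 2/3 — true.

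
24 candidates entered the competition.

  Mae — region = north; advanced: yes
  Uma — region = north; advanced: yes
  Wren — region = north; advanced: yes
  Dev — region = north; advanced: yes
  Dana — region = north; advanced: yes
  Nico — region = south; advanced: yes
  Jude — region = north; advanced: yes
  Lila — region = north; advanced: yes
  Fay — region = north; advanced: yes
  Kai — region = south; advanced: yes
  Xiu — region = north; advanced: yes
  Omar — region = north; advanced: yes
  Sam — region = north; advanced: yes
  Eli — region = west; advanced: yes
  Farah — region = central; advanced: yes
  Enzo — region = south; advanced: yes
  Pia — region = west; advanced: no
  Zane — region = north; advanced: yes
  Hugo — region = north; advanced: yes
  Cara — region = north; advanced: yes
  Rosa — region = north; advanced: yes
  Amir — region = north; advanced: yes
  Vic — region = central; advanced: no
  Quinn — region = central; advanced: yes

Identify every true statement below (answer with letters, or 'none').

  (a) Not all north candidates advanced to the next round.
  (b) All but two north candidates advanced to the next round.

none

|A| = 16, |A ∩ B| = 16, |A ∖ B| = 0.
(a) A ⊄ B (|A ∖ B| ≥ 1): fails.
(b) |A ∖ B| = 2: fails.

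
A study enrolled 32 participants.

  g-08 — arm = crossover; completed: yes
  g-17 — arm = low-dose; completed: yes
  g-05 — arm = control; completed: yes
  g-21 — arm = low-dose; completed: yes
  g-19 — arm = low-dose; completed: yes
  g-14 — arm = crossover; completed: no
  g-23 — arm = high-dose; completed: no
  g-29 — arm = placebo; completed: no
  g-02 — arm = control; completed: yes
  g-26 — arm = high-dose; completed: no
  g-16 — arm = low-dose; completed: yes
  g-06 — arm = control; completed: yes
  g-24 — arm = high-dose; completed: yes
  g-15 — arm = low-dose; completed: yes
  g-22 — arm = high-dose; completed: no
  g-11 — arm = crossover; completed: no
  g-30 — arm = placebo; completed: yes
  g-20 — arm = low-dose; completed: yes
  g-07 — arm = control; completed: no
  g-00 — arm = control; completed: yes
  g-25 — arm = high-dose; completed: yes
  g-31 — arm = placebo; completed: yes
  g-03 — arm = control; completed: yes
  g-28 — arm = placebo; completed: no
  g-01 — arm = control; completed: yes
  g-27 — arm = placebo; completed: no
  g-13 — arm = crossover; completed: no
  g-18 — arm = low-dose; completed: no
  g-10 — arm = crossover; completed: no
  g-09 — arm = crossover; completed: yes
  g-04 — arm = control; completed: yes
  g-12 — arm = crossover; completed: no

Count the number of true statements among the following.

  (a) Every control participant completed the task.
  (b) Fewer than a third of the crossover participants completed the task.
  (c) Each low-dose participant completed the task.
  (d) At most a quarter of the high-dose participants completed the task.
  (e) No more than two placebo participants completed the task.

(a) control: |A| = 8, |A ∩ B| = 7; needs A ⊆ B, i.e. every element of A is in B (|A ∖ B| = 0) — false.
(b) crossover: |A| = 7, |A ∩ B| = 2; needs |A ∩ B| / |A| < 1/3 — true.
(c) low-dose: |A| = 7, |A ∩ B| = 6; needs A ⊆ B, i.e. every element of A is in B (|A ∖ B| = 0) — false.
(d) high-dose: |A| = 5, |A ∩ B| = 2; needs |A ∩ B| / |A| ≤ 1/4 — false.
(e) placebo: |A| = 5, |A ∩ B| = 2; needs |A ∩ B| ≤ 2 — true.

2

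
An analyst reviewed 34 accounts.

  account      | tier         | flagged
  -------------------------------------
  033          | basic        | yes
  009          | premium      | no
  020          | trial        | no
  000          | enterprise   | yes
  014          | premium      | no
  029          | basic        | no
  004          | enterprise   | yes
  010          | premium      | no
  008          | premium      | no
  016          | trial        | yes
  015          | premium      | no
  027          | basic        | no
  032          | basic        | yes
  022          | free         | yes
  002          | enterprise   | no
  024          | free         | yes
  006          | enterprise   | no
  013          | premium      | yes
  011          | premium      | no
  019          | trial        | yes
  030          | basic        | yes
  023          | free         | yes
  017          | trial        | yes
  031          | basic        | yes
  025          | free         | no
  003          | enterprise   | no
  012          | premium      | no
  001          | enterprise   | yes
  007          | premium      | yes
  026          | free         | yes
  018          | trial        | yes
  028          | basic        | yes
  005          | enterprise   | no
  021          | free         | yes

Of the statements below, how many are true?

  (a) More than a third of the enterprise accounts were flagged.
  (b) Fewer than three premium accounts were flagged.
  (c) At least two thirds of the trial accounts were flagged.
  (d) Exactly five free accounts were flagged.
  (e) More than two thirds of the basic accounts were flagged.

(a) enterprise: |A| = 7, |A ∩ B| = 3; needs |A ∩ B| / |A| > 1/3 — true.
(b) premium: |A| = 9, |A ∩ B| = 2; needs |A ∩ B| < 3 — true.
(c) trial: |A| = 5, |A ∩ B| = 4; needs |A ∩ B| / |A| ≥ 2/3 — true.
(d) free: |A| = 6, |A ∩ B| = 5; needs |A ∩ B| = 5 — true.
(e) basic: |A| = 7, |A ∩ B| = 5; needs |A ∩ B| / |A| > 2/3 — true.

5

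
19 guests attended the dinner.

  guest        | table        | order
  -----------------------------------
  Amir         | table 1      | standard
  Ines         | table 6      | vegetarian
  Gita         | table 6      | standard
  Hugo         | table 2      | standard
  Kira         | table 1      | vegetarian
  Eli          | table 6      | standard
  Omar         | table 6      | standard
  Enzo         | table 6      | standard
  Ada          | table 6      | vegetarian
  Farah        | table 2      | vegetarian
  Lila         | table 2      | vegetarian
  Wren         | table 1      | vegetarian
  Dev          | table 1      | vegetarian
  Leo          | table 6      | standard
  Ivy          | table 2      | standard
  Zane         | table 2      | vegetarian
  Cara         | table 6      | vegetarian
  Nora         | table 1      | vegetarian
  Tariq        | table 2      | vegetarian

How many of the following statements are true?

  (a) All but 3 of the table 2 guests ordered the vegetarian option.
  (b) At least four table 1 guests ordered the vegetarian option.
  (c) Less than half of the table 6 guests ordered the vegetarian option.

2

(a) table 2: |A| = 6, |A ∩ B| = 4; needs |A ∖ B| = 3 — false.
(b) table 1: |A| = 5, |A ∩ B| = 4; needs |A ∩ B| ≥ 4 — true.
(c) table 6: |A| = 8, |A ∩ B| = 3; needs |A ∩ B| < |A ∖ B| — true.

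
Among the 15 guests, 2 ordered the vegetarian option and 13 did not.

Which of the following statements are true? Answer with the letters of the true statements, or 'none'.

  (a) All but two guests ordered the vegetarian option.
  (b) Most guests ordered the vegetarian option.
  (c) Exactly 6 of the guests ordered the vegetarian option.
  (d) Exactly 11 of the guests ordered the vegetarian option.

none

|A| = 15, |A ∩ B| = 2, |A ∖ B| = 13.
(a) |A ∖ B| = 2: fails.
(b) |A ∩ B| > |A ∖ B|: fails.
(c) |A ∩ B| = 6: fails.
(d) |A ∩ B| = 11: fails.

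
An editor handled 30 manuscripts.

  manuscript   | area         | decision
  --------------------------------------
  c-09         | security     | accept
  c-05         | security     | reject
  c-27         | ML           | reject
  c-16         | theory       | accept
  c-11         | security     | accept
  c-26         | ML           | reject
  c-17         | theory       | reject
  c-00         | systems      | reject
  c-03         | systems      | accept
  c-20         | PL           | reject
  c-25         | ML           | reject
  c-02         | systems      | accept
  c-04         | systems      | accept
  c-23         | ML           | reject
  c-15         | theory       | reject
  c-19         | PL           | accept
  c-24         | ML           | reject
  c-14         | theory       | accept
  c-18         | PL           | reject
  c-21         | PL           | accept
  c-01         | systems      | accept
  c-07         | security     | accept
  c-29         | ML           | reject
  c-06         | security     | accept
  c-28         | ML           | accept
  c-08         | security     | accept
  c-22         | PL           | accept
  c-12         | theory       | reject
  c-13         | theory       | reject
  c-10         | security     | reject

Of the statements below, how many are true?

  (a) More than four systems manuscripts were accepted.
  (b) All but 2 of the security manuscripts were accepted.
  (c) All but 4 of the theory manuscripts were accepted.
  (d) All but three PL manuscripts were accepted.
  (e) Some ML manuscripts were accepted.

(a) systems: |A| = 5, |A ∩ B| = 4; needs |A ∩ B| > 4 — false.
(b) security: |A| = 7, |A ∩ B| = 5; needs |A ∖ B| = 2 — true.
(c) theory: |A| = 6, |A ∩ B| = 2; needs |A ∖ B| = 4 — true.
(d) PL: |A| = 5, |A ∩ B| = 3; needs |A ∖ B| = 3 — false.
(e) ML: |A| = 7, |A ∩ B| = 1; needs A ∩ B ≠ ∅ (|A ∩ B| ≥ 1) — true.

3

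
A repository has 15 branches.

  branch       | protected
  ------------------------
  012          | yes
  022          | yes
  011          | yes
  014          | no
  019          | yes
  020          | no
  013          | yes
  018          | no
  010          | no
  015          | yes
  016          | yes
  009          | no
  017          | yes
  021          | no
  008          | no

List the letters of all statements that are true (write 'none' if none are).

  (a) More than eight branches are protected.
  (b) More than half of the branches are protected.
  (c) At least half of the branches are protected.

|A| = 15, |A ∩ B| = 8, |A ∖ B| = 7.
(a) |A ∩ B| > 8: fails.
(b) |A ∩ B| > |A ∖ B|: holds.
(c) |A ∩ B| ≥ |A ∖ B|: holds.

(b), (c)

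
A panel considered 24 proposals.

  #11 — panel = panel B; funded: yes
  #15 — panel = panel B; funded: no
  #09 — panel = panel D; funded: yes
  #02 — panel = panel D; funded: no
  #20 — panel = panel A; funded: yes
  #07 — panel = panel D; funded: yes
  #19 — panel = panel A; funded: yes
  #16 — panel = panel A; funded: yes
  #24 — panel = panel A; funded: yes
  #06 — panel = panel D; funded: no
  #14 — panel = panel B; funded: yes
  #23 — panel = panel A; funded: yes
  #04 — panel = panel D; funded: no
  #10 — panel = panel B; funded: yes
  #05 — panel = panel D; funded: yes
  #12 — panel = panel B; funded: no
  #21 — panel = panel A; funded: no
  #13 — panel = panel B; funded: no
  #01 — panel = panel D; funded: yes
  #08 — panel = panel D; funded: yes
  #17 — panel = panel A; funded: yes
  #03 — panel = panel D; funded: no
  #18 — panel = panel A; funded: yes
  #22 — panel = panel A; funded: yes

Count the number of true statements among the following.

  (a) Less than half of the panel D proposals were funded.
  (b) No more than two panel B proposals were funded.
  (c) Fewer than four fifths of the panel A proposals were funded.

(a) panel D: |A| = 9, |A ∩ B| = 5; needs |A ∩ B| < |A ∖ B| — false.
(b) panel B: |A| = 6, |A ∩ B| = 3; needs |A ∩ B| ≤ 2 — false.
(c) panel A: |A| = 9, |A ∩ B| = 8; needs |A ∩ B| / |A| < 4/5 — false.

0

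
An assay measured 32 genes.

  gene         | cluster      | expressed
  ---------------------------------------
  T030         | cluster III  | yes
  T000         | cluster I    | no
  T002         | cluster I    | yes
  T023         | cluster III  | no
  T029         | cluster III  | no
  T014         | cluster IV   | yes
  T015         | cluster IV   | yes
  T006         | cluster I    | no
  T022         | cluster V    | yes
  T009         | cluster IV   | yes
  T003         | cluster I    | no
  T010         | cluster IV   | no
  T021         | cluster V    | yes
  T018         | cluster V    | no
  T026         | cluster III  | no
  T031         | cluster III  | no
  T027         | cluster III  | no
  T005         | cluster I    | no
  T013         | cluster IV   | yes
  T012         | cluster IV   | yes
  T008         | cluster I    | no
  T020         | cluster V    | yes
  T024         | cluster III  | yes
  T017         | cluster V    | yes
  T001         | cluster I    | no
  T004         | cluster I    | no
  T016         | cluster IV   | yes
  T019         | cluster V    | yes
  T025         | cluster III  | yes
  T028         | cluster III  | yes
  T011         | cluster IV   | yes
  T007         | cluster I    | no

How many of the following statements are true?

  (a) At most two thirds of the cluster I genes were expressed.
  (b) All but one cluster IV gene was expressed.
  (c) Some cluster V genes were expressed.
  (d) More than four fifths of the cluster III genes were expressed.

(a) cluster I: |A| = 9, |A ∩ B| = 1; needs |A ∩ B| / |A| ≤ 2/3 — true.
(b) cluster IV: |A| = 8, |A ∩ B| = 7; needs |A ∖ B| = 1 — true.
(c) cluster V: |A| = 6, |A ∩ B| = 5; needs A ∩ B ≠ ∅ (|A ∩ B| ≥ 1) — true.
(d) cluster III: |A| = 9, |A ∩ B| = 4; needs |A ∩ B| / |A| > 4/5 — false.

3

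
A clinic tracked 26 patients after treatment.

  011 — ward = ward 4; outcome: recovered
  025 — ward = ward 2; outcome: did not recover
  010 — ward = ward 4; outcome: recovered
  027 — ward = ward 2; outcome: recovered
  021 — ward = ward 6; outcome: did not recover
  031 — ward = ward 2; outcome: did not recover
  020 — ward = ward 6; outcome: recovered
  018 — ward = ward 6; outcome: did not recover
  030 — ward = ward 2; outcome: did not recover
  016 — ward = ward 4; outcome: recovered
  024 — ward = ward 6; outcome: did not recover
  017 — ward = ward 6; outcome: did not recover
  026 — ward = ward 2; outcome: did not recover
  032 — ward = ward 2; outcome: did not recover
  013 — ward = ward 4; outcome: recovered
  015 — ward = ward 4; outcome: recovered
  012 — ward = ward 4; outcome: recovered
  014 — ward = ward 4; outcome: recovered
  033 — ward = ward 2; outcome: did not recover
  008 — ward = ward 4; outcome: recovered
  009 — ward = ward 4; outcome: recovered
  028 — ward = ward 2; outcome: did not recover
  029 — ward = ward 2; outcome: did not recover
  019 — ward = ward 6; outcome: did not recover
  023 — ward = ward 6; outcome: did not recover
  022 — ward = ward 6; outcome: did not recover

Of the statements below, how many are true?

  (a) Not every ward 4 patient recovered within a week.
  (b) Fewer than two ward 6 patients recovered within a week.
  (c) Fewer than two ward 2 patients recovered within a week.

(a) ward 4: |A| = 9, |A ∩ B| = 9; needs A ⊄ B (|A ∖ B| ≥ 1) — false.
(b) ward 6: |A| = 8, |A ∩ B| = 1; needs |A ∩ B| < 2 — true.
(c) ward 2: |A| = 9, |A ∩ B| = 1; needs |A ∩ B| < 2 — true.

2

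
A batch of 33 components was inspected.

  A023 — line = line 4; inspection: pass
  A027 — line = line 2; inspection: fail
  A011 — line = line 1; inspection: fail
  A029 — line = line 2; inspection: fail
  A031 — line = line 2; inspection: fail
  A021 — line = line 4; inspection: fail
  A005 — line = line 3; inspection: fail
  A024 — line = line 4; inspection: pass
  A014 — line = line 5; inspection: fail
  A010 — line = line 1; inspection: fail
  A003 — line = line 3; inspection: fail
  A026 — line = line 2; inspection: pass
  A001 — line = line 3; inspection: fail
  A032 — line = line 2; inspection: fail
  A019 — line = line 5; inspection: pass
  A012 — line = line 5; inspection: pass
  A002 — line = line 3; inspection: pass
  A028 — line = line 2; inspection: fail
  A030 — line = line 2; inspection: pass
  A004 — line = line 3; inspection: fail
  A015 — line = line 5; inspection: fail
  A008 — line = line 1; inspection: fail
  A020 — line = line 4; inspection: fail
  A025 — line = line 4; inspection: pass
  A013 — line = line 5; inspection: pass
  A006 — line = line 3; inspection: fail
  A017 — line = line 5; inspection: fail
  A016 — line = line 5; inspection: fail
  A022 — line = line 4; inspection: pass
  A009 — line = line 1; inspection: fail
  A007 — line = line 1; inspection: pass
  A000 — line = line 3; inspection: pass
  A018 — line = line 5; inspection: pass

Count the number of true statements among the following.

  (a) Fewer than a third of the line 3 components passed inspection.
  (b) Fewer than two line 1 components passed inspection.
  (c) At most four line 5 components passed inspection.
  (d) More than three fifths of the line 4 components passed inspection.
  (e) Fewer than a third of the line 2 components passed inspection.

5

(a) line 3: |A| = 7, |A ∩ B| = 2; needs |A ∩ B| / |A| < 1/3 — true.
(b) line 1: |A| = 5, |A ∩ B| = 1; needs |A ∩ B| < 2 — true.
(c) line 5: |A| = 8, |A ∩ B| = 4; needs |A ∩ B| ≤ 4 — true.
(d) line 4: |A| = 6, |A ∩ B| = 4; needs |A ∩ B| / |A| > 3/5 — true.
(e) line 2: |A| = 7, |A ∩ B| = 2; needs |A ∩ B| / |A| < 1/3 — true.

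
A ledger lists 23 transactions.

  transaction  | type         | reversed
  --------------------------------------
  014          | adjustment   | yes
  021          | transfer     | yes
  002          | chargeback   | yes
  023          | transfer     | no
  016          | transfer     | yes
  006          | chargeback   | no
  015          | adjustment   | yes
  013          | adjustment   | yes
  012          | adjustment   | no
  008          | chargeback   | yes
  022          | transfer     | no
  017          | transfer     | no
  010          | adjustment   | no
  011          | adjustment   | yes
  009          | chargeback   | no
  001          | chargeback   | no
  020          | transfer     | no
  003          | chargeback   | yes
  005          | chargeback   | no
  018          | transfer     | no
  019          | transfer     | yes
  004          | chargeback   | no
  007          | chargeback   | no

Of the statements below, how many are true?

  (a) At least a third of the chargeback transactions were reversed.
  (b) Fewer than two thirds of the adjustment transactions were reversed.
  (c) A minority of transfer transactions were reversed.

2

(a) chargeback: |A| = 9, |A ∩ B| = 3; needs |A ∩ B| / |A| ≥ 1/3 — true.
(b) adjustment: |A| = 6, |A ∩ B| = 4; needs |A ∩ B| / |A| < 2/3 — false.
(c) transfer: |A| = 8, |A ∩ B| = 3; needs |A ∩ B| < |A ∖ B| — true.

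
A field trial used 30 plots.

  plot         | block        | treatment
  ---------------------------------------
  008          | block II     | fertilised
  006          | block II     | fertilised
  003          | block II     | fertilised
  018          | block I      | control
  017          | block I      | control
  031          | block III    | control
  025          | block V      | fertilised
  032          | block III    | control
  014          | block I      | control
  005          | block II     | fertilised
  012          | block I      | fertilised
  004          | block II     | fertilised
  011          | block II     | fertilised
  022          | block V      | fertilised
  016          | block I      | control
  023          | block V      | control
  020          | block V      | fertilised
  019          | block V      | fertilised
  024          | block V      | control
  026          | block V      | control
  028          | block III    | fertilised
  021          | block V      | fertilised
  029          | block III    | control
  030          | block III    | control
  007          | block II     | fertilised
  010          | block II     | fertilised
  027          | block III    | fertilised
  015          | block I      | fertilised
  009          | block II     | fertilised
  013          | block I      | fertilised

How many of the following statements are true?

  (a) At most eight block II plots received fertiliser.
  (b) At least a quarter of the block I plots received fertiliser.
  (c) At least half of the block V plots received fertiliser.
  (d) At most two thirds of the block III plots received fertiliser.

3

(a) block II: |A| = 9, |A ∩ B| = 9; needs |A ∩ B| ≤ 8 — false.
(b) block I: |A| = 7, |A ∩ B| = 3; needs |A ∩ B| / |A| ≥ 1/4 — true.
(c) block V: |A| = 8, |A ∩ B| = 5; needs |A ∩ B| ≥ |A ∖ B| — true.
(d) block III: |A| = 6, |A ∩ B| = 2; needs |A ∩ B| / |A| ≤ 2/3 — true.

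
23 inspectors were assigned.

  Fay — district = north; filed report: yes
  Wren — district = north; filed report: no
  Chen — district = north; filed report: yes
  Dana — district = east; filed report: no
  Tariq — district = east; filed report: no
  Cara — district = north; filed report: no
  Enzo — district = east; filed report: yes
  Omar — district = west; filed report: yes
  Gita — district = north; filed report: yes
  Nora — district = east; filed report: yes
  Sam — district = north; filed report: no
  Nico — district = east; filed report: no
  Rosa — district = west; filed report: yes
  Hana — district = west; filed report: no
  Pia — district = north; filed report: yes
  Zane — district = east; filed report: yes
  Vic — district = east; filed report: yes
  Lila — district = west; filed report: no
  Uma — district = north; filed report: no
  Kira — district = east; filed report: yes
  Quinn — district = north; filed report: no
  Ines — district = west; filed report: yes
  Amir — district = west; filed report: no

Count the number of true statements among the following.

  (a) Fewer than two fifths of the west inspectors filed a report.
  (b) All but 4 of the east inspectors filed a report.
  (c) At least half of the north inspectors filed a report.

0

(a) west: |A| = 6, |A ∩ B| = 3; needs |A ∩ B| / |A| < 2/5 — false.
(b) east: |A| = 8, |A ∩ B| = 5; needs |A ∖ B| = 4 — false.
(c) north: |A| = 9, |A ∩ B| = 4; needs |A ∩ B| ≥ |A ∖ B| — false.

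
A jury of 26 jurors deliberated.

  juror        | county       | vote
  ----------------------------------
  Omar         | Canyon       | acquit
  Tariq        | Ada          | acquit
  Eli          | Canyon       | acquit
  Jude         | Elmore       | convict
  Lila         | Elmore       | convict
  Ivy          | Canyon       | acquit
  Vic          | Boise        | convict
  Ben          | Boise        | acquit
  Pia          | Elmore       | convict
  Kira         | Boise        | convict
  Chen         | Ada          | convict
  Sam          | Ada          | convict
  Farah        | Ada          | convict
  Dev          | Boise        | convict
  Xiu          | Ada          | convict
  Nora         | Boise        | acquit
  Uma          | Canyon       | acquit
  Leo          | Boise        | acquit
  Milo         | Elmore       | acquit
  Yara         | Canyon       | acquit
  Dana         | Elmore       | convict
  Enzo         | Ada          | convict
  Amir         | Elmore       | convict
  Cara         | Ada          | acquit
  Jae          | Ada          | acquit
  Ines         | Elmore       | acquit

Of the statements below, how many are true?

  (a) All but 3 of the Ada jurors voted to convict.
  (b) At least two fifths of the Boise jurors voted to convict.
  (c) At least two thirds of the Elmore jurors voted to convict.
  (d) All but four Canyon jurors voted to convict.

3

(a) Ada: |A| = 8, |A ∩ B| = 5; needs |A ∖ B| = 3 — true.
(b) Boise: |A| = 6, |A ∩ B| = 3; needs |A ∩ B| / |A| ≥ 2/5 — true.
(c) Elmore: |A| = 7, |A ∩ B| = 5; needs |A ∩ B| / |A| ≥ 2/3 — true.
(d) Canyon: |A| = 5, |A ∩ B| = 0; needs |A ∖ B| = 4 — false.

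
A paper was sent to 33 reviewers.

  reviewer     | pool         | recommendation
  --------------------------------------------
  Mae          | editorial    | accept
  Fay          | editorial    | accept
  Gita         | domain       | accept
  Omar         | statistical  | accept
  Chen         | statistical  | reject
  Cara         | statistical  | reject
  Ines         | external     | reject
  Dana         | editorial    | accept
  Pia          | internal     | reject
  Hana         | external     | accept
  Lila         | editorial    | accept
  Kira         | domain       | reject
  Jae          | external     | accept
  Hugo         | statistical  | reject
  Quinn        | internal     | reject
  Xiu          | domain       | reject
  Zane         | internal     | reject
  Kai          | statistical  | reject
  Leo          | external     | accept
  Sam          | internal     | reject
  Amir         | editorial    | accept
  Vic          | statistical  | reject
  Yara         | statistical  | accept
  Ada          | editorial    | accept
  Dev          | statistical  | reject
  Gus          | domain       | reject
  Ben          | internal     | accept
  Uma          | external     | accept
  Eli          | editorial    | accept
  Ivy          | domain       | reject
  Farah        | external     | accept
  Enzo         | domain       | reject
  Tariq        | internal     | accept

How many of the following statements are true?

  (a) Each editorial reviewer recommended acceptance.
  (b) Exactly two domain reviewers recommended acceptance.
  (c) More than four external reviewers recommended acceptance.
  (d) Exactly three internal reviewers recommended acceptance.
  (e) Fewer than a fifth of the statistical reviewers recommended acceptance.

(a) editorial: |A| = 7, |A ∩ B| = 7; needs A ⊆ B, i.e. every element of A is in B (|A ∖ B| = 0) — true.
(b) domain: |A| = 6, |A ∩ B| = 1; needs |A ∩ B| = 2 — false.
(c) external: |A| = 6, |A ∩ B| = 5; needs |A ∩ B| > 4 — true.
(d) internal: |A| = 6, |A ∩ B| = 2; needs |A ∩ B| = 3 — false.
(e) statistical: |A| = 8, |A ∩ B| = 2; needs |A ∩ B| / |A| < 1/5 — false.

2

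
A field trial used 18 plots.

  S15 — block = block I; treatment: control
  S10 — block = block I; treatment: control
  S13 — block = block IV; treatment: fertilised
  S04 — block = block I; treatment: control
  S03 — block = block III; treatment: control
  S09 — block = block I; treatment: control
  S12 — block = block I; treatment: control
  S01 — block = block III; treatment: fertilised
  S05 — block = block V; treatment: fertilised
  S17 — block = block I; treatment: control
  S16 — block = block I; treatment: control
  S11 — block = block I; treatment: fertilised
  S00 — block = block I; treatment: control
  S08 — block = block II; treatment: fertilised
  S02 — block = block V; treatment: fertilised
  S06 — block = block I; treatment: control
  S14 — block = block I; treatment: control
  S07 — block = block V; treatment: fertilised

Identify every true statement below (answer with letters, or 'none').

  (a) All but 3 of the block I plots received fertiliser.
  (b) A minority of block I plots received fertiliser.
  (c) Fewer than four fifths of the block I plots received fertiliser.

|A| = 11, |A ∩ B| = 1, |A ∖ B| = 10.
(a) |A ∖ B| = 3: fails.
(b) |A ∩ B| < |A ∖ B|: holds.
(c) |A ∩ B| / |A| < 4/5: holds.

(b), (c)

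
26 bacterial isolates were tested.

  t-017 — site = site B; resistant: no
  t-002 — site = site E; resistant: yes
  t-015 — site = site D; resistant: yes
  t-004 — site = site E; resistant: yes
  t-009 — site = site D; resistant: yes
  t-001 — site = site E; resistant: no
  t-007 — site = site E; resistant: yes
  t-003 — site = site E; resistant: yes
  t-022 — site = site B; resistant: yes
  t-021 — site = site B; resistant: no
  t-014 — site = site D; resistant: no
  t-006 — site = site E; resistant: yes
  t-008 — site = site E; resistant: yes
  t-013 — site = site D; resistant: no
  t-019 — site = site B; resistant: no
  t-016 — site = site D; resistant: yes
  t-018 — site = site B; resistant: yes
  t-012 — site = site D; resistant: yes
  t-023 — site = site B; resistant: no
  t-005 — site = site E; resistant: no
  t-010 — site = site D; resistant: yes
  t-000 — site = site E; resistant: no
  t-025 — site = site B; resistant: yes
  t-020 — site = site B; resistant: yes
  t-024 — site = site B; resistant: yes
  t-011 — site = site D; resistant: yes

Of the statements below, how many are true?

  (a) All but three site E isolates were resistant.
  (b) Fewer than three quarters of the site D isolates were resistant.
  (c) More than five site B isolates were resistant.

1

(a) site E: |A| = 9, |A ∩ B| = 6; needs |A ∖ B| = 3 — true.
(b) site D: |A| = 8, |A ∩ B| = 6; needs |A ∩ B| / |A| < 3/4 — false.
(c) site B: |A| = 9, |A ∩ B| = 5; needs |A ∩ B| > 5 — false.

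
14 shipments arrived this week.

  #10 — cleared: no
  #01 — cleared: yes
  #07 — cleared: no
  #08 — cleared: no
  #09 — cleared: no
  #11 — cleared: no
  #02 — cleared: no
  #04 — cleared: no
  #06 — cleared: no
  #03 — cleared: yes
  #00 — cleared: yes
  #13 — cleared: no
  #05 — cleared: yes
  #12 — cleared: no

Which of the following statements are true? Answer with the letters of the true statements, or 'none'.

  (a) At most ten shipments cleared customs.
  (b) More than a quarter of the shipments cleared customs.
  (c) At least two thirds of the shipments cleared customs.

(a), (b)

|A| = 14, |A ∩ B| = 4, |A ∖ B| = 10.
(a) |A ∩ B| ≤ 10: holds.
(b) |A ∩ B| / |A| > 1/4: holds.
(c) |A ∩ B| / |A| ≥ 2/3: fails.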